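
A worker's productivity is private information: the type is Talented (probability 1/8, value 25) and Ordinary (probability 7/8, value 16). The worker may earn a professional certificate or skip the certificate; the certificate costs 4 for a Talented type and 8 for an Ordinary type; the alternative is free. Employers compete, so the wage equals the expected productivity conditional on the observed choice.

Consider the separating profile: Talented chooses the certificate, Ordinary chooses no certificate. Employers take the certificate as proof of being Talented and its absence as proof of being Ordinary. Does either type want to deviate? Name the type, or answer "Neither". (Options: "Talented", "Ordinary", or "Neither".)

The certificate pays 25; no certificate pays 16.
Talented: assigned the certificate, nets 25 − 4 = 21; deviating to no certificate nets 16.
Ordinary: assigned no certificate, nets 16; deviating to the certificate nets 25 − 8 = 17.
The Ordinary type gains 1 by deviating.

Ordinary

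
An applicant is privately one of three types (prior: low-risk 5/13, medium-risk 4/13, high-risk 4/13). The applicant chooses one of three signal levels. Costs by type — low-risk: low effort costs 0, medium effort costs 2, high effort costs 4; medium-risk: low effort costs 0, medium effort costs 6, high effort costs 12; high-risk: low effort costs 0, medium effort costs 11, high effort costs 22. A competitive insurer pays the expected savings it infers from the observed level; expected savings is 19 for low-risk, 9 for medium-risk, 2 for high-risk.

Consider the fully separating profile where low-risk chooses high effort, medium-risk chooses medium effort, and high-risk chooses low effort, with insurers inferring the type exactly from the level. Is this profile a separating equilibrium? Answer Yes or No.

No

Separating rebates: high effort → 19, medium effort → 9, low effort → 2.
low-risk (assigned high effort): low effort: 2 − 0 = 2; medium effort: 9 − 2 = 7; high effort: 19 − 4 = 15. low-risk stays.
medium-risk (assigned medium effort): low effort: 2 − 0 = 2; medium effort: 9 − 6 = 3; high effort: 19 − 12 = 7. medium-risk prefers high effort.
high-risk (assigned low effort): low effort: 2 − 0 = 2; medium effort: 9 − 11 = -2; high effort: 19 − 22 = -3. high-risk stays.
At least one type deviates; the separating profile fails.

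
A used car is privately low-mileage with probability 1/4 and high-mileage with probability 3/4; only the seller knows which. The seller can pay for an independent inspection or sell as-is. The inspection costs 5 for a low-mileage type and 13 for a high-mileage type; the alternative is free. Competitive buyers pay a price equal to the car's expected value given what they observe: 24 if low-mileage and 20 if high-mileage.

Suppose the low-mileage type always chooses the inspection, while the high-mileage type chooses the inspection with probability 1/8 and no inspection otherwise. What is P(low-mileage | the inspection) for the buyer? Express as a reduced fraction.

P(the inspection) = (1/4)·1 + (3/4)·(1/8) = 11/32.
By Bayes' rule, P(low-mileage | the inspection) = (1/4) / (11/32) = 8/11.

8/11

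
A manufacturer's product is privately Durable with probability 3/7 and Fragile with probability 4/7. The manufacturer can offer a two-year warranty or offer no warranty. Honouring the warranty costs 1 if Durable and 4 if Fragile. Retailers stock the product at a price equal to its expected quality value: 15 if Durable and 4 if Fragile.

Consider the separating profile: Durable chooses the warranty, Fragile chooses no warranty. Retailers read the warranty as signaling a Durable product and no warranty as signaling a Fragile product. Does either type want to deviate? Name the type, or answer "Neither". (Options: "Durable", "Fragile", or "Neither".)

Fragile

The warranty pays 15; no warranty pays 4.
Durable: assigned the warranty, nets 15 − 1 = 14; deviating to no warranty nets 4.
Fragile: assigned no warranty, nets 4; deviating to the warranty nets 15 − 4 = 11.
The Fragile type gains 7 by deviating.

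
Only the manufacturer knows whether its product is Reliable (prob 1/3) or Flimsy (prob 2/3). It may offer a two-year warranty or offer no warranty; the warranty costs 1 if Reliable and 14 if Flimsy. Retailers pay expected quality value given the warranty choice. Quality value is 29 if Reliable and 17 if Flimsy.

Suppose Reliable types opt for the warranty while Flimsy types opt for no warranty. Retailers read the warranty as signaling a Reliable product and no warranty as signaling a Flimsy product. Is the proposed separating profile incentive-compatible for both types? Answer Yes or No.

Yes

Under these beliefs, the warranty earns price 29 and no warranty earns price 17.
Reliable: the warranty nets 29 − 1 = 28; no warranty nets 17. Reliable prefers the warranty.
Flimsy: the warranty nets 29 − 14 = 15; no warranty nets 17. Flimsy prefers no warranty.
Neither type deviates, so the separating profile is an equilibrium.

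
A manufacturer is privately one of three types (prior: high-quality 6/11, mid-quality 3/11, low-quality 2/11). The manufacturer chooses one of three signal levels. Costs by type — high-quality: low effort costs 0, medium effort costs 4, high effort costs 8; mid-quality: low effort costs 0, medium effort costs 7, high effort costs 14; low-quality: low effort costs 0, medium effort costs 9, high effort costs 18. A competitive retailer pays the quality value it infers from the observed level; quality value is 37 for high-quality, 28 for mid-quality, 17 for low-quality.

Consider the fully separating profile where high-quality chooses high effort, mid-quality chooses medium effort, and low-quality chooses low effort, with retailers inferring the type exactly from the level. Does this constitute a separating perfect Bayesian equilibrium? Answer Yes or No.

Separating prices: high effort → 37, medium effort → 28, low effort → 17.
high-quality (assigned high effort): low effort: 17 − 0 = 17; medium effort: 28 − 4 = 24; high effort: 37 − 8 = 29. high-quality stays.
mid-quality (assigned medium effort): low effort: 17 − 0 = 17; medium effort: 28 − 7 = 21; high effort: 37 − 14 = 23. mid-quality prefers high effort.
low-quality (assigned low effort): low effort: 17 − 0 = 17; medium effort: 28 − 9 = 19; high effort: 37 − 18 = 19. low-quality prefers medium effort.
At least one type deviates; the separating profile fails.

No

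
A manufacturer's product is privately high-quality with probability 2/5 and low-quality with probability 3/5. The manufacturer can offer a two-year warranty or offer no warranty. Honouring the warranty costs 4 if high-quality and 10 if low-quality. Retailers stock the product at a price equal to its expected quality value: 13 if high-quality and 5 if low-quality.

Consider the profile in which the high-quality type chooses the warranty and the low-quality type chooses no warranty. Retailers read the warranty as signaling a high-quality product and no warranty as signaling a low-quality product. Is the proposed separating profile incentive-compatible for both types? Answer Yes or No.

Under these beliefs, the warranty earns price 13 and no warranty earns price 5.
high-quality: the warranty nets 13 − 4 = 9; no warranty nets 5. high-quality prefers the warranty.
low-quality: the warranty nets 13 − 10 = 3; no warranty nets 5. low-quality prefers no warranty.
Neither type deviates, so the separating profile is an equilibrium.

Yes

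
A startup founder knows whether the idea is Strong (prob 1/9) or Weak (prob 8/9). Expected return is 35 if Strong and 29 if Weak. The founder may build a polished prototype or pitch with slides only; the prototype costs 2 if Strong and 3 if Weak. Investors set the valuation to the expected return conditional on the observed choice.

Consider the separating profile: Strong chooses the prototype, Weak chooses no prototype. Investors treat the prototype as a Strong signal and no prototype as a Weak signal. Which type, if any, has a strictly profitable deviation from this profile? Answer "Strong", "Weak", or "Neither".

The prototype pays 35; no prototype pays 29.
Strong: assigned the prototype, nets 35 − 2 = 33; deviating to no prototype nets 29.
Weak: assigned no prototype, nets 29; deviating to the prototype nets 35 − 3 = 32.
The Weak type gains 3 by deviating.

Weak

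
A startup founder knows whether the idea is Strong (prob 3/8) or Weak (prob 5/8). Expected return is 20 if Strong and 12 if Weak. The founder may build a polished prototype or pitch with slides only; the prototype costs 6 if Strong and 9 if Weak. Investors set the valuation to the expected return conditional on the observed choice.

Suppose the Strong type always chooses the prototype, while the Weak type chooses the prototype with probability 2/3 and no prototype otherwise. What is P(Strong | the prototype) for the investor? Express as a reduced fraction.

P(the prototype) = (3/8)·1 + (5/8)·(2/3) = 19/24.
By Bayes' rule, P(Strong | the prototype) = (3/8) / (19/24) = 9/19.

9/19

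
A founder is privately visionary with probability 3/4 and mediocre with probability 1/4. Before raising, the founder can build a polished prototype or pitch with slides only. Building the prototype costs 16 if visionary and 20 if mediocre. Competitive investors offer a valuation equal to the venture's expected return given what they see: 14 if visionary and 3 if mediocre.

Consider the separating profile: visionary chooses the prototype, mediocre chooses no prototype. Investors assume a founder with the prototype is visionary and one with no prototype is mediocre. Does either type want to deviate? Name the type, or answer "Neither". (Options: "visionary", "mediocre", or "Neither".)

The prototype pays 14; no prototype pays 3.
visionary: assigned the prototype, nets 14 − 16 = -2; deviating to no prototype nets 3.
mediocre: assigned no prototype, nets 3; deviating to the prototype nets 14 − 20 = -6.
The visionary type gains 5 by deviating.

visionary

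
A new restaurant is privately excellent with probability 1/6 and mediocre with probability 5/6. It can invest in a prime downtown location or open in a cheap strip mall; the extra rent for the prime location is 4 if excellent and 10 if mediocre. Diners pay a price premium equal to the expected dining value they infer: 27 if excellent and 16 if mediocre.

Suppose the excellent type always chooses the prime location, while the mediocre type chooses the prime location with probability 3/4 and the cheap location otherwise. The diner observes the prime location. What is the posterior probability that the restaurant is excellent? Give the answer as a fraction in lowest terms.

P(the prime location) = (1/6)·1 + (5/6)·(3/4) = 19/24.
By Bayes' rule, P(excellent | the prime location) = (1/6) / (19/24) = 4/19.

4/19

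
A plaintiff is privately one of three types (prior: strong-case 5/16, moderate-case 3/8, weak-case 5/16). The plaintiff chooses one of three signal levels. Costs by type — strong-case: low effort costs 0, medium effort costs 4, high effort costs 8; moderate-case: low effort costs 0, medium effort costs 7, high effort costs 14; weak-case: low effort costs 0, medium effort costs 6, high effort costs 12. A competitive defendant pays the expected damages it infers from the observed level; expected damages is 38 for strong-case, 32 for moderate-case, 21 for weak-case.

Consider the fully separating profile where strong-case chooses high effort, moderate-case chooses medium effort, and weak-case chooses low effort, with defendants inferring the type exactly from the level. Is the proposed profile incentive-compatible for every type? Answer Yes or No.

No

Separating settlements: high effort → 38, medium effort → 32, low effort → 21.
strong-case (assigned high effort): low effort: 21 − 0 = 21; medium effort: 32 − 4 = 28; high effort: 38 − 8 = 30. strong-case stays.
moderate-case (assigned medium effort): low effort: 21 − 0 = 21; medium effort: 32 − 7 = 25; high effort: 38 − 14 = 24. moderate-case stays.
weak-case (assigned low effort): low effort: 21 − 0 = 21; medium effort: 32 − 6 = 26; high effort: 38 − 12 = 26. weak-case prefers medium effort.
At least one type deviates; the separating profile fails.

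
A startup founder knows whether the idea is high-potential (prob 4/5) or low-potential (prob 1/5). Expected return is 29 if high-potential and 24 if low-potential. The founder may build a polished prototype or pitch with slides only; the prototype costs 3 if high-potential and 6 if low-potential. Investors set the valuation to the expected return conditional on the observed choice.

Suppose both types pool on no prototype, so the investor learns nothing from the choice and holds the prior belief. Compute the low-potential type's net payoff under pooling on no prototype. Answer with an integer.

28

Pooled valuation = 4/5·29 + 1/5·24 = 28.
low-potential pays no cost for no prototype, so net payoff = 28.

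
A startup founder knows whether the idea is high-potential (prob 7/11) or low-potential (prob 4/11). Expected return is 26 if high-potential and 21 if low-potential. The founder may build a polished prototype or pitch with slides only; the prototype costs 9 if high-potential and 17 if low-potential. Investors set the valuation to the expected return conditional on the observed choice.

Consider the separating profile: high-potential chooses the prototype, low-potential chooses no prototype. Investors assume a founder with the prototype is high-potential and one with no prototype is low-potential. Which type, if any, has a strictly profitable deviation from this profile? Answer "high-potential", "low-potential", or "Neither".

The prototype pays 26; no prototype pays 21.
high-potential: assigned the prototype, nets 26 − 9 = 17; deviating to no prototype nets 21.
low-potential: assigned no prototype, nets 21; deviating to the prototype nets 26 − 17 = 9.
The high-potential type gains 4 by deviating.

high-potential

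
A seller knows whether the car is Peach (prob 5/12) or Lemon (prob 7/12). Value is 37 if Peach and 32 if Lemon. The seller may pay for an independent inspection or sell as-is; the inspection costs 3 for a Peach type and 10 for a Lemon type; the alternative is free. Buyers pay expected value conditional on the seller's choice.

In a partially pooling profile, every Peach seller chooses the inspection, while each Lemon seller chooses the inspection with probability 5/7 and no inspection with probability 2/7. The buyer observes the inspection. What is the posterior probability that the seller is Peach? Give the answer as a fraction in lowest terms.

P(the inspection) = (5/12)·1 + (7/12)·(5/7) = 5/6.
By Bayes' rule, P(Peach | the inspection) = (5/12) / (5/6) = 1/2.

1/2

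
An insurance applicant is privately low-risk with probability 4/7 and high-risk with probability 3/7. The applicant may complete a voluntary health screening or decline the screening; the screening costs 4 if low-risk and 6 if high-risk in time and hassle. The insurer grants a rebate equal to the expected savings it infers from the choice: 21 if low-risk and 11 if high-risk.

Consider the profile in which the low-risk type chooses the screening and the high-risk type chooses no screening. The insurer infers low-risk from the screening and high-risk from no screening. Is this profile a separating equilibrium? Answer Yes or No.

Under these beliefs, the screening earns rebate 21 and no screening earns rebate 11.
low-risk: the screening nets 21 − 4 = 17; no screening nets 11. low-risk prefers the screening.
high-risk: the screening nets 21 − 6 = 15; no screening nets 11. high-risk would deviate to the screening.
high-risk has a profitable deviation, so the profile is not an equilibrium.

No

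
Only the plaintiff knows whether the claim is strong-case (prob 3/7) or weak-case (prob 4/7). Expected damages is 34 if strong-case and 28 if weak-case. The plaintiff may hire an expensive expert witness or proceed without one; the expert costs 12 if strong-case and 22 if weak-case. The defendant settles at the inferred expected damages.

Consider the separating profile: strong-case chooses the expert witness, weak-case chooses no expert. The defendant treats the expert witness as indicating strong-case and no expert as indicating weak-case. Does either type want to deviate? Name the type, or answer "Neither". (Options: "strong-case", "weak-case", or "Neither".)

strong-case

The expert witness pays 34; no expert pays 28.
strong-case: assigned the expert witness, nets 34 − 12 = 22; deviating to no expert nets 28.
weak-case: assigned no expert, nets 28; deviating to the expert witness nets 34 − 22 = 12.
The strong-case type gains 6 by deviating.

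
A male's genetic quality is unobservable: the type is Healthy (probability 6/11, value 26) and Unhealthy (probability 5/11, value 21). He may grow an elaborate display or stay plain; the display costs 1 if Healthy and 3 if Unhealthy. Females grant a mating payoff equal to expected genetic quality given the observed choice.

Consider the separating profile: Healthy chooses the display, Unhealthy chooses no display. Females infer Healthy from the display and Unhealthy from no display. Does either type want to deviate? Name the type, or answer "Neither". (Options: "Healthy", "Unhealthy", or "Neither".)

Unhealthy

The display pays 26; no display pays 21.
Healthy: assigned the display, nets 26 − 1 = 25; deviating to no display nets 21.
Unhealthy: assigned no display, nets 21; deviating to the display nets 26 − 3 = 23.
The Unhealthy type gains 2 by deviating.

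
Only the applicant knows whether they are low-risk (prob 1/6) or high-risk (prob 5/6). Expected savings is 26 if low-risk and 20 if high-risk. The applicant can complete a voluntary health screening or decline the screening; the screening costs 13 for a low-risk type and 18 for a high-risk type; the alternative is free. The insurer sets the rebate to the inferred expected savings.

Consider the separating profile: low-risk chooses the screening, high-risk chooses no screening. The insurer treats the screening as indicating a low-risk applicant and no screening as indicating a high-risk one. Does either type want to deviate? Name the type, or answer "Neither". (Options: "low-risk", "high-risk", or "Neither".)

low-risk

The screening pays 26; no screening pays 20.
low-risk: assigned the screening, nets 26 − 13 = 13; deviating to no screening nets 20.
high-risk: assigned no screening, nets 20; deviating to the screening nets 26 − 18 = 8.
The low-risk type gains 7 by deviating.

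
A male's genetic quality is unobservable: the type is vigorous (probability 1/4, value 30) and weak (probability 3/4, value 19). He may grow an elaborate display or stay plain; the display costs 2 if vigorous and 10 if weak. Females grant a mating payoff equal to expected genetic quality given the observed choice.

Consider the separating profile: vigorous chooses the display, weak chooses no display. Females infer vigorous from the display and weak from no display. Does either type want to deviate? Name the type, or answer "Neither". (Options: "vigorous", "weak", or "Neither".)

weak

The display pays 30; no display pays 19.
vigorous: assigned the display, nets 30 − 2 = 28; deviating to no display nets 19.
weak: assigned no display, nets 19; deviating to the display nets 30 − 10 = 20.
The weak type gains 1 by deviating.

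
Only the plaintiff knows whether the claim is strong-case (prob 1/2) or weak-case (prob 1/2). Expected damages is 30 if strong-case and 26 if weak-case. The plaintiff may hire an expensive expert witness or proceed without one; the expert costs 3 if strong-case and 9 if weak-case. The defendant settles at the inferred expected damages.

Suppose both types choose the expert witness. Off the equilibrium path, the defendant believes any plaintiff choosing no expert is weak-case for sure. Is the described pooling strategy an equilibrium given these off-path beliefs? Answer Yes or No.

On path, the defendant holds the prior and pays 1/2·30 + 1/2·26 = 28. Off path (no expert), believing weak-case, it pays 26.
strong-case: the expert witness nets 28 − 3 = 25; no expert nets 26. strong-case would deviate.
weak-case: the expert witness nets 28 − 9 = 19; no expert nets 26. weak-case would deviate.
A type deviates, so pooling fails.

No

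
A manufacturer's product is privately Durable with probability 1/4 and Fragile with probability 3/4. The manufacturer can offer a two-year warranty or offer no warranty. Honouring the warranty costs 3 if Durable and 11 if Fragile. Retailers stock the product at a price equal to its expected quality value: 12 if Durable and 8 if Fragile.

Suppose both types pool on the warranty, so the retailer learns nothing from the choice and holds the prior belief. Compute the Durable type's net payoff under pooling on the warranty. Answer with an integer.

6

Pooled price = 1/4·12 + 3/4·8 = 9.
Durable pays cost 3 for the warranty, so net payoff = 9 − 3 = 6.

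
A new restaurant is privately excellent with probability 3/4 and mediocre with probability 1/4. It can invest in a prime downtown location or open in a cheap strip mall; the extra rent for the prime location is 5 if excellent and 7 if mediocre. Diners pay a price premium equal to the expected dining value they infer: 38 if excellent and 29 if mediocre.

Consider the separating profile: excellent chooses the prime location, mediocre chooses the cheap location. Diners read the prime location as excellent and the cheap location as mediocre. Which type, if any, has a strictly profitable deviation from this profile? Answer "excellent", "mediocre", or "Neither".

mediocre

The prime location pays 38; the cheap location pays 29.
excellent: assigned the prime location, nets 38 − 5 = 33; deviating to the cheap location nets 29.
mediocre: assigned the cheap location, nets 29; deviating to the prime location nets 38 − 7 = 31.
The mediocre type gains 2 by deviating.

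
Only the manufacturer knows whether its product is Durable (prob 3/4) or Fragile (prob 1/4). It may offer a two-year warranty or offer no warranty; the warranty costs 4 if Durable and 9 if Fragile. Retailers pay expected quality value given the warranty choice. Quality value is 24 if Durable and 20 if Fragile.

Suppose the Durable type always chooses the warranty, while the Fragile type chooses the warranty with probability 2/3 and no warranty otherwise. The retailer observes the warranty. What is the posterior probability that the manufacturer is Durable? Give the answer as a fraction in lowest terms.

9/11

P(the warranty) = (3/4)·1 + (1/4)·(2/3) = 11/12.
By Bayes' rule, P(Durable | the warranty) = (3/4) / (11/12) = 9/11.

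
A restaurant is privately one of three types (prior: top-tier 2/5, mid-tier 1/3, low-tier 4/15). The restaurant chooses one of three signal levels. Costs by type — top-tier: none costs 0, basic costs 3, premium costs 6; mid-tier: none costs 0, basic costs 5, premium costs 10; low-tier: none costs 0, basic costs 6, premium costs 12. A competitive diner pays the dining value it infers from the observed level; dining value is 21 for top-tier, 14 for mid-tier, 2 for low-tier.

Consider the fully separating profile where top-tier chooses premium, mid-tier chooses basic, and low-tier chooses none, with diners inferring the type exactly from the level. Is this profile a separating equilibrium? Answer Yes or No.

No

Separating price premiums: premium → 21, basic → 14, none → 2.
top-tier (assigned premium): none: 2 − 0 = 2; basic: 14 − 3 = 11; premium: 21 − 6 = 15. top-tier stays.
mid-tier (assigned basic): none: 2 − 0 = 2; basic: 14 − 5 = 9; premium: 21 − 10 = 11. mid-tier prefers premium.
low-tier (assigned none): none: 2 − 0 = 2; basic: 14 − 6 = 8; premium: 21 − 12 = 9. low-tier prefers premium.
At least one type deviates; the separating profile fails.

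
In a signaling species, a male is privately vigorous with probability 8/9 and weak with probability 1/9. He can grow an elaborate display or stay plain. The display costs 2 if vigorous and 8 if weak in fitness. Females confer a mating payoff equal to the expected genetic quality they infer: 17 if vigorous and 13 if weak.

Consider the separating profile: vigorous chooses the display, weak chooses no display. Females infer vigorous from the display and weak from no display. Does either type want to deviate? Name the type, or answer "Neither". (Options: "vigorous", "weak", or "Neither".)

The display pays 17; no display pays 13.
vigorous: assigned the display, nets 17 − 2 = 15; deviating to no display nets 13.
weak: assigned no display, nets 13; deviating to the display nets 17 − 8 = 9.
Both types strictly prefer their assigned action; no profitable deviation.

Neither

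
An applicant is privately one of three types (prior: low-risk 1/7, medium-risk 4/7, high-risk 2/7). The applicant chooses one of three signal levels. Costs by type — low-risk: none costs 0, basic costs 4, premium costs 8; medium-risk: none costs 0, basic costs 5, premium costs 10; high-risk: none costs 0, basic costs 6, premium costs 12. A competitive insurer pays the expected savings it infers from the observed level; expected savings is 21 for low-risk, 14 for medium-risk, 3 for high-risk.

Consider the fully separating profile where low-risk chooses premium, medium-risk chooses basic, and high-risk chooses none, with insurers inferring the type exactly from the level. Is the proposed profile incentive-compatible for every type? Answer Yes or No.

Separating rebates: premium → 21, basic → 14, none → 3.
low-risk (assigned premium): none: 3 − 0 = 3; basic: 14 − 4 = 10; premium: 21 − 8 = 13. low-risk stays.
medium-risk (assigned basic): none: 3 − 0 = 3; basic: 14 − 5 = 9; premium: 21 − 10 = 11. medium-risk prefers premium.
high-risk (assigned none): none: 3 − 0 = 3; basic: 14 − 6 = 8; premium: 21 − 12 = 9. high-risk prefers premium.
At least one type deviates; the separating profile fails.

No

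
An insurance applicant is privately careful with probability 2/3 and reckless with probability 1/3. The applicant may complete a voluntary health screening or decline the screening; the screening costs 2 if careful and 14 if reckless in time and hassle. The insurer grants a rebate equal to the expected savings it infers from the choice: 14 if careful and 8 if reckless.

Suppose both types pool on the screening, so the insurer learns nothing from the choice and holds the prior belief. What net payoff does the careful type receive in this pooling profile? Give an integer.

10

Pooled rebate = 2/3·14 + 1/3·8 = 12.
careful pays cost 2 for the screening, so net payoff = 12 − 2 = 10.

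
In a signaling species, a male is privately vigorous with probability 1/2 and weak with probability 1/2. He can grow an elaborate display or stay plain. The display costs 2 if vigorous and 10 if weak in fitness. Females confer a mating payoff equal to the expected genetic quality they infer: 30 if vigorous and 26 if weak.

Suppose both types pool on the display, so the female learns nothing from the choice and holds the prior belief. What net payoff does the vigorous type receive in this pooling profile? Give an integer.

26

Pooled mating payoff = 1/2·30 + 1/2·26 = 28.
vigorous pays cost 2 for the display, so net payoff = 28 − 2 = 26.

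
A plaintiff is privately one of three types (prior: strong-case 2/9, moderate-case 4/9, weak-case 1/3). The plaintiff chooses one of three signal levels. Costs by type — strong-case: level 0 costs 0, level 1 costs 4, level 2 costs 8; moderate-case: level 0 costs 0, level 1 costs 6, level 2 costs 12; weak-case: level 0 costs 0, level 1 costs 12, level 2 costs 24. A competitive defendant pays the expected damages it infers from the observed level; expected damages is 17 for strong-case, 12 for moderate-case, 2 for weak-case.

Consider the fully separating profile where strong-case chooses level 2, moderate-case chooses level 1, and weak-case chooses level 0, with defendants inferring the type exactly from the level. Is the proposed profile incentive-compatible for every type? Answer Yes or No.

Yes

Separating settlements: level 2 → 17, level 1 → 12, level 0 → 2.
strong-case (assigned level 2): level 0: 2 − 0 = 2; level 1: 12 − 4 = 8; level 2: 17 − 8 = 9. strong-case stays.
moderate-case (assigned level 1): level 0: 2 − 0 = 2; level 1: 12 − 6 = 6; level 2: 17 − 12 = 5. moderate-case stays.
weak-case (assigned level 0): level 0: 2 − 0 = 2; level 1: 12 − 12 = 0; level 2: 17 − 24 = -7. weak-case stays.
Every type prefers its assigned level; separation holds.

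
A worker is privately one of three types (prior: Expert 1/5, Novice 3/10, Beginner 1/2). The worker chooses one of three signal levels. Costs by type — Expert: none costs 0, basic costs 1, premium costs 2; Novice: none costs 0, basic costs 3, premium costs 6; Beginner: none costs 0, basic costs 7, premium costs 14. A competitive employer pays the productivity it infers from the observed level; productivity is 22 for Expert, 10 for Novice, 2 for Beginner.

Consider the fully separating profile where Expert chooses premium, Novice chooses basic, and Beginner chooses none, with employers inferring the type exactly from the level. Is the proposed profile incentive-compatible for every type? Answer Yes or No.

Separating wages: premium → 22, basic → 10, none → 2.
Expert (assigned premium): none: 2 − 0 = 2; basic: 10 − 1 = 9; premium: 22 − 2 = 20. Expert stays.
Novice (assigned basic): none: 2 − 0 = 2; basic: 10 − 3 = 7; premium: 22 − 6 = 16. Novice prefers premium.
Beginner (assigned none): none: 2 − 0 = 2; basic: 10 − 7 = 3; premium: 22 − 14 = 8. Beginner prefers premium.
At least one type deviates; the separating profile fails.

No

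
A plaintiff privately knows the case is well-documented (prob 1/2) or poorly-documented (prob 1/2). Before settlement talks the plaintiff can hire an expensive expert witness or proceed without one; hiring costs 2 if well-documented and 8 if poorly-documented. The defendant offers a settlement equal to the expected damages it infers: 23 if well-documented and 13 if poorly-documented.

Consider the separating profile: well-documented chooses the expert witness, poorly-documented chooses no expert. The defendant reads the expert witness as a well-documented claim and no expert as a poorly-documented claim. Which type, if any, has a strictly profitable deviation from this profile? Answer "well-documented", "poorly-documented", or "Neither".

The expert witness pays 23; no expert pays 13.
well-documented: assigned the expert witness, nets 23 − 2 = 21; deviating to no expert nets 13.
poorly-documented: assigned no expert, nets 13; deviating to the expert witness nets 23 − 8 = 15.
The poorly-documented type gains 2 by deviating.

poorly-documented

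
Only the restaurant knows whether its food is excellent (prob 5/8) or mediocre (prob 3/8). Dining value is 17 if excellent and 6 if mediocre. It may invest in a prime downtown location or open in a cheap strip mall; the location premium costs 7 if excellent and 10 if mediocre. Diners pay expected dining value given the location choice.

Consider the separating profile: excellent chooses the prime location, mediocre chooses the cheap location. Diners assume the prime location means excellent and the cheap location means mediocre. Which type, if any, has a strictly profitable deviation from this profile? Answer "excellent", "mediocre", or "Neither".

The prime location pays 17; the cheap location pays 6.
excellent: assigned the prime location, nets 17 − 7 = 10; deviating to the cheap location nets 6.
mediocre: assigned the cheap location, nets 6; deviating to the prime location nets 17 − 10 = 7.
The mediocre type gains 1 by deviating.

mediocre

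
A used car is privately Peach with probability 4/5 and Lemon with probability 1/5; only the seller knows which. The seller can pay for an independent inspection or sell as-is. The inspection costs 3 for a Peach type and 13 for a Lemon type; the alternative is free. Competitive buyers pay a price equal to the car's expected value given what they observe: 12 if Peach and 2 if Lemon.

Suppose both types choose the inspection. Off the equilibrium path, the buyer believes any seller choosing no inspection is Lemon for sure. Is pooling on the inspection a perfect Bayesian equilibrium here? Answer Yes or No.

No

On path, the buyer holds the prior and pays 4/5·12 + 1/5·2 = 10. Off path (no inspection), believing Lemon, it pays 2.
Peach: the inspection nets 10 − 3 = 7; no inspection nets 2. Peach stays.
Lemon: the inspection nets 10 − 13 = -3; no inspection nets 2. Lemon would deviate.
A type deviates, so pooling fails.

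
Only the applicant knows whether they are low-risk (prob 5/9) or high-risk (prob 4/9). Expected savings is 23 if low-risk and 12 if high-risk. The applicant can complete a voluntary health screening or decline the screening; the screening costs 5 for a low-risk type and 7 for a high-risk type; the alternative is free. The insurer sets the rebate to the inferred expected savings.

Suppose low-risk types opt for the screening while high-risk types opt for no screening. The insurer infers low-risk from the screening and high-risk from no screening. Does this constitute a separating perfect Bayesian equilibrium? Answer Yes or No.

No

Under these beliefs, the screening earns rebate 23 and no screening earns rebate 12.
low-risk: the screening nets 23 − 5 = 18; no screening nets 12. low-risk prefers the screening.
high-risk: the screening nets 23 − 7 = 16; no screening nets 12. high-risk would deviate to the screening.
high-risk has a profitable deviation, so the profile is not an equilibrium.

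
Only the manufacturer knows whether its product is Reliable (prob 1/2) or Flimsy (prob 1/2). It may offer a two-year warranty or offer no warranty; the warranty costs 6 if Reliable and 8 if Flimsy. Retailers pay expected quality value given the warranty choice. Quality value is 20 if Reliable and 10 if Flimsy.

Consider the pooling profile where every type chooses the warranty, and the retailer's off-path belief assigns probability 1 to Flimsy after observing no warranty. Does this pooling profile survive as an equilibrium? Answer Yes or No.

No

On path, the retailer holds the prior and pays 1/2·20 + 1/2·10 = 15. Off path (no warranty), believing Flimsy, it pays 10.
Reliable: the warranty nets 15 − 6 = 9; no warranty nets 10. Reliable would deviate.
Flimsy: the warranty nets 15 − 8 = 7; no warranty nets 10. Flimsy would deviate.
A type deviates, so pooling fails.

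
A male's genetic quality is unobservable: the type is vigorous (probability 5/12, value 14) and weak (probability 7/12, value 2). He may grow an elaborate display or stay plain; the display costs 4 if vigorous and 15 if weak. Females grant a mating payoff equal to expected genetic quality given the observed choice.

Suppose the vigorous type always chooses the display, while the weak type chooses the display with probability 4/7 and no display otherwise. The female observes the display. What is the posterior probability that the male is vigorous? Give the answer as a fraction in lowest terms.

P(the display) = (5/12)·1 + (7/12)·(4/7) = 3/4.
By Bayes' rule, P(vigorous | the display) = (5/12) / (3/4) = 5/9.

5/9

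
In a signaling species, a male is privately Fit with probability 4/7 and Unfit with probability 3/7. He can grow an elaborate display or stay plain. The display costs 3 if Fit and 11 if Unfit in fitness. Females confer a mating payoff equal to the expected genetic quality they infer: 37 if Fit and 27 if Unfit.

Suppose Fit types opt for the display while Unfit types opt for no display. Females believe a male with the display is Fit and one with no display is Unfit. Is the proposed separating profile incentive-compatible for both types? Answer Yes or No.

Yes

Under these beliefs, the display earns mating payoff 37 and no display earns mating payoff 27.
Fit: the display nets 37 − 3 = 34; no display nets 27. Fit prefers the display.
Unfit: the display nets 37 − 11 = 26; no display nets 27. Unfit prefers no display.
Neither type deviates, so the separating profile is an equilibrium.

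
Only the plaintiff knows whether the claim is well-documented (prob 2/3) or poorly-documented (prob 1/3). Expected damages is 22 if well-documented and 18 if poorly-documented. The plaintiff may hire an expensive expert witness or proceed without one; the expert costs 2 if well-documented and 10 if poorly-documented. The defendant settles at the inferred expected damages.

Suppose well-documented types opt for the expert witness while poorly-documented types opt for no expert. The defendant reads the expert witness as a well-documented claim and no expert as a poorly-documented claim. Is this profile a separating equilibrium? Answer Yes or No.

Yes

Under these beliefs, the expert witness earns settlement 22 and no expert earns settlement 18.
well-documented: the expert witness nets 22 − 2 = 20; no expert nets 18. well-documented prefers the expert witness.
poorly-documented: the expert witness nets 22 − 10 = 12; no expert nets 18. poorly-documented prefers no expert.
Neither type deviates, so the separating profile is an equilibrium.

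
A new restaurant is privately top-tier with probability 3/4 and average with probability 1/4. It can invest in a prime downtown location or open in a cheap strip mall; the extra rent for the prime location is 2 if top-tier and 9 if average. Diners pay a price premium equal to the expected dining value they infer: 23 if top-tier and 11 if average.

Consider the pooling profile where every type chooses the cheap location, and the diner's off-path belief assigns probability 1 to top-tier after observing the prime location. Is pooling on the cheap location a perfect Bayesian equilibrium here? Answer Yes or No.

No

On path, the diner holds the prior and pays 3/4·23 + 1/4·11 = 20. Off path (the prime location), believing top-tier, it pays 23.
top-tier: the cheap location nets 20; the prime location nets 23 − 2 = 21. top-tier would deviate.
average: the cheap location nets 20; the prime location nets 23 − 9 = 14. average stays.
A type deviates, so pooling fails.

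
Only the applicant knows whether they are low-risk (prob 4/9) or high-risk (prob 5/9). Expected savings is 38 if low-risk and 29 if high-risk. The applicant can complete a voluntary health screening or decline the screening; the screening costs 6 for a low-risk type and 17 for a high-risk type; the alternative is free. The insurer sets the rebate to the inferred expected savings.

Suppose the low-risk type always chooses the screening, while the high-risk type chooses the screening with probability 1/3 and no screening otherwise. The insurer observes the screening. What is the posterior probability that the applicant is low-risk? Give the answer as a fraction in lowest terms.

12/17

P(the screening) = (4/9)·1 + (5/9)·(1/3) = 17/27.
By Bayes' rule, P(low-risk | the screening) = (4/9) / (17/27) = 12/17.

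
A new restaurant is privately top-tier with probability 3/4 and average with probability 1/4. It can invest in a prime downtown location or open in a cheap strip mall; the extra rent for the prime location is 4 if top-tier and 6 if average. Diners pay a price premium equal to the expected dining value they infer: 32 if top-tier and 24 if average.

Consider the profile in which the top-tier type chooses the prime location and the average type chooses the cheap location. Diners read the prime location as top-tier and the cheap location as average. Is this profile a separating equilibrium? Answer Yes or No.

No

Under these beliefs, the prime location earns price premium 32 and the cheap location earns price premium 24.
top-tier: the prime location nets 32 − 4 = 28; the cheap location nets 24. top-tier prefers the prime location.
average: the prime location nets 32 − 6 = 26; the cheap location nets 24. average would deviate to the prime location.
average has a profitable deviation, so the profile is not an equilibrium.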